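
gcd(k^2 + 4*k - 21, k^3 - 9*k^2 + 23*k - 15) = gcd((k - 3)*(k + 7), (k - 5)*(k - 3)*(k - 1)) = k - 3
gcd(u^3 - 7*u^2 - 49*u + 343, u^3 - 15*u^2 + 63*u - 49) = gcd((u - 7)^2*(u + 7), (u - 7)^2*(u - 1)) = u^2 - 14*u + 49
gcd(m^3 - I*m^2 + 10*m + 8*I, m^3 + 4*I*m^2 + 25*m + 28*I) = m^2 - 3*I*m + 4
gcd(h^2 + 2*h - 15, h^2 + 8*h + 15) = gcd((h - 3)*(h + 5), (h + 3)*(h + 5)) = h + 5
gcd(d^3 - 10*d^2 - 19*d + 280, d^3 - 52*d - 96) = d - 8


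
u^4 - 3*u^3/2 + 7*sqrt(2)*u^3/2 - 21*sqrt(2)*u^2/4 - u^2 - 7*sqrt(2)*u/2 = u*(u - 2)*(u + 1/2)*(u + 7*sqrt(2)/2)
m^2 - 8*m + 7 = (m - 7)*(m - 1)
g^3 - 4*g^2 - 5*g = g*(g - 5)*(g + 1)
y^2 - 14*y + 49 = (y - 7)^2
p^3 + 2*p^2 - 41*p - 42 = (p - 6)*(p + 1)*(p + 7)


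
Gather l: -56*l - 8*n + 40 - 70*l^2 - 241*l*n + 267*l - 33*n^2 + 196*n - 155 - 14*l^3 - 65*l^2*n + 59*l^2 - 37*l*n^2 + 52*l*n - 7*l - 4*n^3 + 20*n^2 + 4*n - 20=-14*l^3 + l^2*(-65*n - 11) + l*(-37*n^2 - 189*n + 204) - 4*n^3 - 13*n^2 + 192*n - 135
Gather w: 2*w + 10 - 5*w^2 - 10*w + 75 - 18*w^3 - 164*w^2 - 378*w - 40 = -18*w^3 - 169*w^2 - 386*w + 45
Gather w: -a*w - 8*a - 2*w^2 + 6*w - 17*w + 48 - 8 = -8*a - 2*w^2 + w*(-a - 11) + 40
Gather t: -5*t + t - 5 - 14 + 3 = -4*t - 16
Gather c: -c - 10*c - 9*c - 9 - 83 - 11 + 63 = -20*c - 40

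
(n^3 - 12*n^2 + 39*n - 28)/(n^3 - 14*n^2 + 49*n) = (n^2 - 5*n + 4)/(n*(n - 7))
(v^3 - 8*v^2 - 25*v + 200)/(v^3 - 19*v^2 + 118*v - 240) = (v + 5)/(v - 6)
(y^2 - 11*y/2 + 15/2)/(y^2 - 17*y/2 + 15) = (y - 3)/(y - 6)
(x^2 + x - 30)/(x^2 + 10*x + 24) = (x - 5)/(x + 4)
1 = 1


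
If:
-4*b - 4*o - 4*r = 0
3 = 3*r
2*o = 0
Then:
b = -1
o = 0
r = 1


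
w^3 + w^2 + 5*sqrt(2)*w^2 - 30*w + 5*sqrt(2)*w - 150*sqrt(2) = (w - 5)*(w + 6)*(w + 5*sqrt(2))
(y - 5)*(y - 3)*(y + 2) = y^3 - 6*y^2 - y + 30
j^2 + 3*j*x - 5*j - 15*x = (j - 5)*(j + 3*x)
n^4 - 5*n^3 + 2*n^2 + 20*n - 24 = (n - 3)*(n - 2)^2*(n + 2)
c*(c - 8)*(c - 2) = c^3 - 10*c^2 + 16*c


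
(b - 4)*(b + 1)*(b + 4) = b^3 + b^2 - 16*b - 16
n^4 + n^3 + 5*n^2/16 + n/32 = n*(n + 1/4)^2*(n + 1/2)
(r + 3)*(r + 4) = r^2 + 7*r + 12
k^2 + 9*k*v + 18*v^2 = (k + 3*v)*(k + 6*v)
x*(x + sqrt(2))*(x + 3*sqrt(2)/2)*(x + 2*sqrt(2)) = x^4 + 9*sqrt(2)*x^3/2 + 13*x^2 + 6*sqrt(2)*x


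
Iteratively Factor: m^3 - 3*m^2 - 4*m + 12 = (m - 3)*(m^2 - 4) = (m - 3)*(m - 2)*(m + 2)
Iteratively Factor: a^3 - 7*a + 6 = (a + 3)*(a^2 - 3*a + 2) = (a - 1)*(a + 3)*(a - 2)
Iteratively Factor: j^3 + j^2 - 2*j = (j + 2)*(j^2 - j) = (j - 1)*(j + 2)*(j)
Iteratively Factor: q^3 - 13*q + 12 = (q - 3)*(q^2 + 3*q - 4) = (q - 3)*(q + 4)*(q - 1)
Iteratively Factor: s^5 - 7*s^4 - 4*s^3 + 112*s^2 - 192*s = (s - 4)*(s^4 - 3*s^3 - 16*s^2 + 48*s) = (s - 4)*(s - 3)*(s^3 - 16*s) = (s - 4)*(s - 3)*(s + 4)*(s^2 - 4*s) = (s - 4)^2*(s - 3)*(s + 4)*(s)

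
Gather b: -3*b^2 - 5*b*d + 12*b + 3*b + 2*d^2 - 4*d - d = -3*b^2 + b*(15 - 5*d) + 2*d^2 - 5*d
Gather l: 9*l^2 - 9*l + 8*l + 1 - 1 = 9*l^2 - l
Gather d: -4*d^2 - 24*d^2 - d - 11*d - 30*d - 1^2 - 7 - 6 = -28*d^2 - 42*d - 14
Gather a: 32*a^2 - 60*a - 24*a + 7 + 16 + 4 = 32*a^2 - 84*a + 27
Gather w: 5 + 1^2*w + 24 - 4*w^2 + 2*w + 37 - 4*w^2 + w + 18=-8*w^2 + 4*w + 84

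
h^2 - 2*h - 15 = (h - 5)*(h + 3)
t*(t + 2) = t^2 + 2*t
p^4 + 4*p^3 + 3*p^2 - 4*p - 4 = (p - 1)*(p + 1)*(p + 2)^2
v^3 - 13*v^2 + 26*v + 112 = (v - 8)*(v - 7)*(v + 2)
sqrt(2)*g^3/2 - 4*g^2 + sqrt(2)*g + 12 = (g - 3*sqrt(2))*(g - 2*sqrt(2))*(sqrt(2)*g/2 + 1)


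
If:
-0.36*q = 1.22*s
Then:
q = -3.38888888888889*s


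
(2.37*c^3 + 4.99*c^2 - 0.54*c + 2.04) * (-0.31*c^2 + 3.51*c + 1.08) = -0.7347*c^5 + 6.7718*c^4 + 20.2419*c^3 + 2.8614*c^2 + 6.5772*c + 2.2032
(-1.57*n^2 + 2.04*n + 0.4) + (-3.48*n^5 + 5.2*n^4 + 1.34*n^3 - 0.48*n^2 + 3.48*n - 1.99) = -3.48*n^5 + 5.2*n^4 + 1.34*n^3 - 2.05*n^2 + 5.52*n - 1.59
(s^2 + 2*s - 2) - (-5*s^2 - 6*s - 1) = 6*s^2 + 8*s - 1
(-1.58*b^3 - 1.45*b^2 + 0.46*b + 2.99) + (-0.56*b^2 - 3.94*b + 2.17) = -1.58*b^3 - 2.01*b^2 - 3.48*b + 5.16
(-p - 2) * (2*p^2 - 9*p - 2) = -2*p^3 + 5*p^2 + 20*p + 4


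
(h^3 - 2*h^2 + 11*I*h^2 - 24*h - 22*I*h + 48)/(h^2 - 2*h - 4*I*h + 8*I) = (h^2 + 11*I*h - 24)/(h - 4*I)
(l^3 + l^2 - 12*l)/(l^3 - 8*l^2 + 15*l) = (l + 4)/(l - 5)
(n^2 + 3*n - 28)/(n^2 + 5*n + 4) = (n^2 + 3*n - 28)/(n^2 + 5*n + 4)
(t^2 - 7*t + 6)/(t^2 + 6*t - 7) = (t - 6)/(t + 7)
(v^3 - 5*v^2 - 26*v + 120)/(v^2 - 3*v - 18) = (v^2 + v - 20)/(v + 3)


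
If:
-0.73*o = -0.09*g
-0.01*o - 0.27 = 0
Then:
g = -219.00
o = -27.00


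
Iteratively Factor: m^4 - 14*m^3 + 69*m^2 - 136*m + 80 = (m - 4)*(m^3 - 10*m^2 + 29*m - 20) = (m - 4)^2*(m^2 - 6*m + 5) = (m - 5)*(m - 4)^2*(m - 1)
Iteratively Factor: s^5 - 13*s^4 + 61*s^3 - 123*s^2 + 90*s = (s)*(s^4 - 13*s^3 + 61*s^2 - 123*s + 90) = s*(s - 2)*(s^3 - 11*s^2 + 39*s - 45) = s*(s - 3)*(s - 2)*(s^2 - 8*s + 15) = s*(s - 5)*(s - 3)*(s - 2)*(s - 3)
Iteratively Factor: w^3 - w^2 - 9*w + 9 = (w + 3)*(w^2 - 4*w + 3) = (w - 3)*(w + 3)*(w - 1)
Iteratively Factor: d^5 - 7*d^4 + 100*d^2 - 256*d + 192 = (d + 4)*(d^4 - 11*d^3 + 44*d^2 - 76*d + 48) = (d - 2)*(d + 4)*(d^3 - 9*d^2 + 26*d - 24) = (d - 3)*(d - 2)*(d + 4)*(d^2 - 6*d + 8) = (d - 3)*(d - 2)^2*(d + 4)*(d - 4)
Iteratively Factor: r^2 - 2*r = (r)*(r - 2)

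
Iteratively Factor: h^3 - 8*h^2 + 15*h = (h - 3)*(h^2 - 5*h) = h*(h - 3)*(h - 5)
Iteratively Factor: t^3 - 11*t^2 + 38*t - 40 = (t - 4)*(t^2 - 7*t + 10) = (t - 4)*(t - 2)*(t - 5)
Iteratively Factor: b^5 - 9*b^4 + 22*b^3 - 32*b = (b - 2)*(b^4 - 7*b^3 + 8*b^2 + 16*b) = (b - 4)*(b - 2)*(b^3 - 3*b^2 - 4*b) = b*(b - 4)*(b - 2)*(b^2 - 3*b - 4) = b*(b - 4)^2*(b - 2)*(b + 1)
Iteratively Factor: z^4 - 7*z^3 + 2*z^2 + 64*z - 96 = (z - 2)*(z^3 - 5*z^2 - 8*z + 48) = (z - 4)*(z - 2)*(z^2 - z - 12) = (z - 4)*(z - 2)*(z + 3)*(z - 4)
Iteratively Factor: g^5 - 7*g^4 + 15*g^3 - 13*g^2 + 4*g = (g - 1)*(g^4 - 6*g^3 + 9*g^2 - 4*g) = (g - 4)*(g - 1)*(g^3 - 2*g^2 + g) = g*(g - 4)*(g - 1)*(g^2 - 2*g + 1) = g*(g - 4)*(g - 1)^2*(g - 1)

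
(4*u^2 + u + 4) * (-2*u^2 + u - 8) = -8*u^4 + 2*u^3 - 39*u^2 - 4*u - 32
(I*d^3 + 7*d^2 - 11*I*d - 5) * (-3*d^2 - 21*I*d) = -3*I*d^5 - 114*I*d^3 - 216*d^2 + 105*I*d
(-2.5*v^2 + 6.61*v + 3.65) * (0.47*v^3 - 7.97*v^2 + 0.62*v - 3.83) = -1.175*v^5 + 23.0317*v^4 - 52.5162*v^3 - 15.4173*v^2 - 23.0533*v - 13.9795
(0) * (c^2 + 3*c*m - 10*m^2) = 0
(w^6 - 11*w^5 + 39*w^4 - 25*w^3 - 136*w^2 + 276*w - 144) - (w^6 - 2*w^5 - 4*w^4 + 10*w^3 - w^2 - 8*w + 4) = -9*w^5 + 43*w^4 - 35*w^3 - 135*w^2 + 284*w - 148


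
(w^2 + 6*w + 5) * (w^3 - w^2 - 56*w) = w^5 + 5*w^4 - 57*w^3 - 341*w^2 - 280*w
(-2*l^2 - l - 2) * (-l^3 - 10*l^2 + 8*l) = 2*l^5 + 21*l^4 - 4*l^3 + 12*l^2 - 16*l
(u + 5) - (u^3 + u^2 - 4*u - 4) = -u^3 - u^2 + 5*u + 9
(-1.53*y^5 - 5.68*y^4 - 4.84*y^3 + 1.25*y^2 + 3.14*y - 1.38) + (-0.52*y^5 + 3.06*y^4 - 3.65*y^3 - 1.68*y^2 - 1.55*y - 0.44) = -2.05*y^5 - 2.62*y^4 - 8.49*y^3 - 0.43*y^2 + 1.59*y - 1.82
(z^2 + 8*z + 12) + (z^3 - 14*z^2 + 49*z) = z^3 - 13*z^2 + 57*z + 12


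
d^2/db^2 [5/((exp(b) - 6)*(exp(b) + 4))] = (20*exp(3*b) - 30*exp(2*b) + 500*exp(b) - 240)*exp(b)/(exp(6*b) - 6*exp(5*b) - 60*exp(4*b) + 280*exp(3*b) + 1440*exp(2*b) - 3456*exp(b) - 13824)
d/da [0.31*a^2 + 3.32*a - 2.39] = 0.62*a + 3.32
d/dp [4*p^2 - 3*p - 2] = 8*p - 3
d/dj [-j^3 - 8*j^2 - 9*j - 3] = -3*j^2 - 16*j - 9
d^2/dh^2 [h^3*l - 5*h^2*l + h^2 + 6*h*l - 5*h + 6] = 6*h*l - 10*l + 2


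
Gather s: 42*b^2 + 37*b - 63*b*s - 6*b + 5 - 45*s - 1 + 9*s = 42*b^2 + 31*b + s*(-63*b - 36) + 4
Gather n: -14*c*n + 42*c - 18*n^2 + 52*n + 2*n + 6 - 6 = 42*c - 18*n^2 + n*(54 - 14*c)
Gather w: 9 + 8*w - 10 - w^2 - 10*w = -w^2 - 2*w - 1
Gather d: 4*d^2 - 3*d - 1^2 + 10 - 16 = 4*d^2 - 3*d - 7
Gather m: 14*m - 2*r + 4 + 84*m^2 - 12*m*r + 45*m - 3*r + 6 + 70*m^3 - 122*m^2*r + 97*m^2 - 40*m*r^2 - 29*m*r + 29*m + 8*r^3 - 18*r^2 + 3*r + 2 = 70*m^3 + m^2*(181 - 122*r) + m*(-40*r^2 - 41*r + 88) + 8*r^3 - 18*r^2 - 2*r + 12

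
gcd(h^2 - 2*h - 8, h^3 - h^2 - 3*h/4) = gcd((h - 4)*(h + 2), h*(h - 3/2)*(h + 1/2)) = 1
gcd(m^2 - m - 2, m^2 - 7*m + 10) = m - 2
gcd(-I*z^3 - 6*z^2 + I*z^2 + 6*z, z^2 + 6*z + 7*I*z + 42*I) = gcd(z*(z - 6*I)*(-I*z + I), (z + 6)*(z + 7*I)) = 1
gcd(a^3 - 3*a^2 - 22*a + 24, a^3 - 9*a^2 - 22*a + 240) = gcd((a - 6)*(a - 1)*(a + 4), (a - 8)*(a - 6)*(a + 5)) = a - 6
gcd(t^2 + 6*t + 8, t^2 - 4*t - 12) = t + 2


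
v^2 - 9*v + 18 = (v - 6)*(v - 3)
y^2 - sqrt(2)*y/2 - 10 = (y - 5*sqrt(2)/2)*(y + 2*sqrt(2))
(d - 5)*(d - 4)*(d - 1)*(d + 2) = d^4 - 8*d^3 + 9*d^2 + 38*d - 40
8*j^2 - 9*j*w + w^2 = (-8*j + w)*(-j + w)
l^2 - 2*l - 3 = (l - 3)*(l + 1)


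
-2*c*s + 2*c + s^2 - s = (-2*c + s)*(s - 1)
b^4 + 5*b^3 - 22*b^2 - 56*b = b*(b - 4)*(b + 2)*(b + 7)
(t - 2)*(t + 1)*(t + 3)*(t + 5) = t^4 + 7*t^3 + 5*t^2 - 31*t - 30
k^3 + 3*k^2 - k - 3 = (k - 1)*(k + 1)*(k + 3)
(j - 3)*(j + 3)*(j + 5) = j^3 + 5*j^2 - 9*j - 45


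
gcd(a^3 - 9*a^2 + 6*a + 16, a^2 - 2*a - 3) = a + 1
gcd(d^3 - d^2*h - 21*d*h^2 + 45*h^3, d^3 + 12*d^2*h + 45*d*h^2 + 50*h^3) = d + 5*h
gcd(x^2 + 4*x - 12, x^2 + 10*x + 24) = x + 6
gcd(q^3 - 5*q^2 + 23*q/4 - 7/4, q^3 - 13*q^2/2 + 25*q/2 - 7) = q^2 - 9*q/2 + 7/2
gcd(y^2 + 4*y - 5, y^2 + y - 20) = y + 5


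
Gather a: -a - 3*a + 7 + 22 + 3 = 32 - 4*a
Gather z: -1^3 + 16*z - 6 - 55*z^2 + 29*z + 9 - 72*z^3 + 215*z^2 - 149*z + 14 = -72*z^3 + 160*z^2 - 104*z + 16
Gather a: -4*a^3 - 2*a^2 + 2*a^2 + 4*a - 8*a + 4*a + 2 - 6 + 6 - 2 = -4*a^3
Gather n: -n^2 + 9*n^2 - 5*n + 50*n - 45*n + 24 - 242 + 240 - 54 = 8*n^2 - 32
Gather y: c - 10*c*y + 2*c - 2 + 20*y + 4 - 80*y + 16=3*c + y*(-10*c - 60) + 18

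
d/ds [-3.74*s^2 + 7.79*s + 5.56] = 7.79 - 7.48*s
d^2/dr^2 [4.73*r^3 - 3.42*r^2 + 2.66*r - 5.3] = 28.38*r - 6.84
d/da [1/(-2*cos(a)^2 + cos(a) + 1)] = (1 - 4*cos(a))*sin(a)/(cos(a) - cos(2*a))^2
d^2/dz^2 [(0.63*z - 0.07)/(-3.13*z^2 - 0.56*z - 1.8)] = (-(0.63*z - 0.07)*(6.26*z + 0.56)*(12.52*z + 1.12) + (11.8314*z + 0.2674)*(3.13*z^2 + 0.56*z + 1.8))/(3.13*z^2 + 0.56*z + 1.8)^3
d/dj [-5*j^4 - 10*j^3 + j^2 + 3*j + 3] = -20*j^3 - 30*j^2 + 2*j + 3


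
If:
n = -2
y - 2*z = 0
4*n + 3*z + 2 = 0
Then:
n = -2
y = 4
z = 2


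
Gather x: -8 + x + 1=x - 7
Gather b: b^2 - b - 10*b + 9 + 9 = b^2 - 11*b + 18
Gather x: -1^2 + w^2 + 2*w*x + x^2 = w^2 + 2*w*x + x^2 - 1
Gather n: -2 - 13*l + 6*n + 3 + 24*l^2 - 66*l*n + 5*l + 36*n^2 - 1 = 24*l^2 - 8*l + 36*n^2 + n*(6 - 66*l)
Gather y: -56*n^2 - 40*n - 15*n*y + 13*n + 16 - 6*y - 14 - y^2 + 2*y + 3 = -56*n^2 - 27*n - y^2 + y*(-15*n - 4) + 5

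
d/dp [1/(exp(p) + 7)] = -exp(p)/(exp(p) + 7)^2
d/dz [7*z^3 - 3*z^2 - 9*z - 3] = 21*z^2 - 6*z - 9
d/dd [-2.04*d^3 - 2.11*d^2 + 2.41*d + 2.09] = -6.12*d^2 - 4.22*d + 2.41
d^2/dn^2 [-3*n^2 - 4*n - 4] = -6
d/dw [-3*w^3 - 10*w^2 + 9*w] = -9*w^2 - 20*w + 9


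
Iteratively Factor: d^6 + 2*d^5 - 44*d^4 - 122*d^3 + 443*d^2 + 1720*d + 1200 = (d - 5)*(d^5 + 7*d^4 - 9*d^3 - 167*d^2 - 392*d - 240) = (d - 5)*(d + 1)*(d^4 + 6*d^3 - 15*d^2 - 152*d - 240) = (d - 5)*(d + 1)*(d + 4)*(d^3 + 2*d^2 - 23*d - 60) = (d - 5)^2*(d + 1)*(d + 4)*(d^2 + 7*d + 12) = (d - 5)^2*(d + 1)*(d + 3)*(d + 4)*(d + 4)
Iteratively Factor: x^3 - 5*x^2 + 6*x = (x - 3)*(x^2 - 2*x) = x*(x - 3)*(x - 2)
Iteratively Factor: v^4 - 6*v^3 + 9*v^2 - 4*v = (v)*(v^3 - 6*v^2 + 9*v - 4) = v*(v - 1)*(v^2 - 5*v + 4) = v*(v - 4)*(v - 1)*(v - 1)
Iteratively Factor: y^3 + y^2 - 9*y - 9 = (y + 1)*(y^2 - 9) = (y - 3)*(y + 1)*(y + 3)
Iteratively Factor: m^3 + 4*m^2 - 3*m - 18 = (m + 3)*(m^2 + m - 6) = (m - 2)*(m + 3)*(m + 3)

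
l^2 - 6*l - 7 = (l - 7)*(l + 1)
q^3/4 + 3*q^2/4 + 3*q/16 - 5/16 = (q/4 + 1/4)*(q - 1/2)*(q + 5/2)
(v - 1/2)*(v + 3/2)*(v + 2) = v^3 + 3*v^2 + 5*v/4 - 3/2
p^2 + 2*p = p*(p + 2)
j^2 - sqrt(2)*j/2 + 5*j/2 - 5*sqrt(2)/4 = (j + 5/2)*(j - sqrt(2)/2)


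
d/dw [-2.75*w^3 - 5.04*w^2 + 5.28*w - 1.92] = -8.25*w^2 - 10.08*w + 5.28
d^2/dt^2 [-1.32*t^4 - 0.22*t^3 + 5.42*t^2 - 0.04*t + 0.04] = -15.84*t^2 - 1.32*t + 10.84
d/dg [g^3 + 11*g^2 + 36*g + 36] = 3*g^2 + 22*g + 36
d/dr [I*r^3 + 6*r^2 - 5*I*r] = 3*I*r^2 + 12*r - 5*I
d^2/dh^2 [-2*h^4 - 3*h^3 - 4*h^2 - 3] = -24*h^2 - 18*h - 8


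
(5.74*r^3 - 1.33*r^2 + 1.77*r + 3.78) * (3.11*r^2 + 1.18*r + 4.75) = 17.8514*r^5 + 2.6369*r^4 + 31.2003*r^3 + 7.5269*r^2 + 12.8679*r + 17.955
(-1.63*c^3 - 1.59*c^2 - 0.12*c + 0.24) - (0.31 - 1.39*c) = -1.63*c^3 - 1.59*c^2 + 1.27*c - 0.07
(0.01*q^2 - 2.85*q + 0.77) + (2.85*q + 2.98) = 0.01*q^2 + 3.75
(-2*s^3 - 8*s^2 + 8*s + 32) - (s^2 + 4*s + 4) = -2*s^3 - 9*s^2 + 4*s + 28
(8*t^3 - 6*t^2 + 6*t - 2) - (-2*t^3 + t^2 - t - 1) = 10*t^3 - 7*t^2 + 7*t - 1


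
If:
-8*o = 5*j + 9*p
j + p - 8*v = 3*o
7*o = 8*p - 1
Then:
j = 254*v/53 - 35/212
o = -80*v/53 - 1/53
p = 23/212 - 70*v/53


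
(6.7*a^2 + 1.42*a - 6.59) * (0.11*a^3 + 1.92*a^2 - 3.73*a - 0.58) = 0.737*a^5 + 13.0202*a^4 - 22.9895*a^3 - 21.8354*a^2 + 23.7571*a + 3.8222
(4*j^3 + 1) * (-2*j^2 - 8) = -8*j^5 - 32*j^3 - 2*j^2 - 8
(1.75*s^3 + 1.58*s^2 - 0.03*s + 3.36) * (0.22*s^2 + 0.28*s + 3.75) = 0.385*s^5 + 0.8376*s^4 + 6.9983*s^3 + 6.6558*s^2 + 0.8283*s + 12.6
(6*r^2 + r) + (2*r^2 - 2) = 8*r^2 + r - 2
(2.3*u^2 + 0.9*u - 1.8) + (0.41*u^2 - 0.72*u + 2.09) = 2.71*u^2 + 0.18*u + 0.29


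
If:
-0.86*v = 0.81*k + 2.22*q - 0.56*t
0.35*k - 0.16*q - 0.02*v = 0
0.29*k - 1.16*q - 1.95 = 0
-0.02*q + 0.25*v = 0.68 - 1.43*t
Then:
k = -0.55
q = -1.82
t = -0.41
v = 4.94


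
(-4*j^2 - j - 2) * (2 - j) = 4*j^3 - 7*j^2 - 4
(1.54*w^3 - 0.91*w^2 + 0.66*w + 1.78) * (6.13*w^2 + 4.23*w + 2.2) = 9.4402*w^5 + 0.9359*w^4 + 3.5845*w^3 + 11.7012*w^2 + 8.9814*w + 3.916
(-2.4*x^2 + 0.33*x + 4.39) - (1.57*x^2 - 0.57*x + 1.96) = -3.97*x^2 + 0.9*x + 2.43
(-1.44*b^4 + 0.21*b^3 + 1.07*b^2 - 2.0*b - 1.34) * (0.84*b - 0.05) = -1.2096*b^5 + 0.2484*b^4 + 0.8883*b^3 - 1.7335*b^2 - 1.0256*b + 0.067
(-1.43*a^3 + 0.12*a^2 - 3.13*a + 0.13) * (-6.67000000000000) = 9.5381*a^3 - 0.8004*a^2 + 20.8771*a - 0.8671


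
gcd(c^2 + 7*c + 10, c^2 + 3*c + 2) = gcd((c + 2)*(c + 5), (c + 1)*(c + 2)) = c + 2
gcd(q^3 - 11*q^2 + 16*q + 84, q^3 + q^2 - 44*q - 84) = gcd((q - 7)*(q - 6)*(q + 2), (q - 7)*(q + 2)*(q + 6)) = q^2 - 5*q - 14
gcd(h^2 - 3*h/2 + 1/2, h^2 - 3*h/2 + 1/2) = h^2 - 3*h/2 + 1/2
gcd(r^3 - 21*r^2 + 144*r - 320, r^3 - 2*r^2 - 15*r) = r - 5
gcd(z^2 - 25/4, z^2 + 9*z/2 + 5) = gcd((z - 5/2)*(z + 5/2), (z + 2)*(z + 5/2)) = z + 5/2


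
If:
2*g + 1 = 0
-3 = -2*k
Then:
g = -1/2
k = 3/2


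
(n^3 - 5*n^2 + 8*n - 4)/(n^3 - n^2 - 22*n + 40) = (n^2 - 3*n + 2)/(n^2 + n - 20)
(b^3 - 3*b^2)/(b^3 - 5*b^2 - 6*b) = b*(3 - b)/(-b^2 + 5*b + 6)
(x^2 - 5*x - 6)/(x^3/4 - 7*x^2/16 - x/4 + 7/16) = 16*(x - 6)/(4*x^2 - 11*x + 7)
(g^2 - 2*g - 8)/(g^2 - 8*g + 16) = (g + 2)/(g - 4)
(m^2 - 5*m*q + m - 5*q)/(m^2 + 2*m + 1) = (m - 5*q)/(m + 1)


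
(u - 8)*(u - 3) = u^2 - 11*u + 24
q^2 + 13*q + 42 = (q + 6)*(q + 7)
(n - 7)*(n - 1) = n^2 - 8*n + 7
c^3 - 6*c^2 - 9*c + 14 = (c - 7)*(c - 1)*(c + 2)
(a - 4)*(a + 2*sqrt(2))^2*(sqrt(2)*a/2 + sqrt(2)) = sqrt(2)*a^4/2 - sqrt(2)*a^3 + 4*a^3 - 8*a^2 - 32*a - 8*sqrt(2)*a - 32*sqrt(2)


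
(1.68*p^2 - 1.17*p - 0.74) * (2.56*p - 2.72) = 4.3008*p^3 - 7.5648*p^2 + 1.288*p + 2.0128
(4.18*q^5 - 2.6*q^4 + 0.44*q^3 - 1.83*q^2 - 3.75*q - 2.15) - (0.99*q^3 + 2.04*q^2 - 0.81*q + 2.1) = 4.18*q^5 - 2.6*q^4 - 0.55*q^3 - 3.87*q^2 - 2.94*q - 4.25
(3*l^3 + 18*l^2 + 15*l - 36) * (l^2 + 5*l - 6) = 3*l^5 + 33*l^4 + 87*l^3 - 69*l^2 - 270*l + 216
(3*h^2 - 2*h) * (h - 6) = 3*h^3 - 20*h^2 + 12*h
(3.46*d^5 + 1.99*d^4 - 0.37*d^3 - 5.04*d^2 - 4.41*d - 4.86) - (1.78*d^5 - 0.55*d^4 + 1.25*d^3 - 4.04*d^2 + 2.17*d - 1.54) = 1.68*d^5 + 2.54*d^4 - 1.62*d^3 - 1.0*d^2 - 6.58*d - 3.32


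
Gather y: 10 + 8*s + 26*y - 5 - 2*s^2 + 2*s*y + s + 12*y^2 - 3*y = -2*s^2 + 9*s + 12*y^2 + y*(2*s + 23) + 5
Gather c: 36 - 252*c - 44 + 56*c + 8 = -196*c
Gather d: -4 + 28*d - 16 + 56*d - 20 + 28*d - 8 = 112*d - 48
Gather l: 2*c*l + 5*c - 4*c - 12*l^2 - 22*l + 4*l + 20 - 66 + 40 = c - 12*l^2 + l*(2*c - 18) - 6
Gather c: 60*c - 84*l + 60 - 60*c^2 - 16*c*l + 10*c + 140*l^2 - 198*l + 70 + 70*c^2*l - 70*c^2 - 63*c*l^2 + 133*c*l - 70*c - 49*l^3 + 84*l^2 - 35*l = c^2*(70*l - 130) + c*(-63*l^2 + 117*l) - 49*l^3 + 224*l^2 - 317*l + 130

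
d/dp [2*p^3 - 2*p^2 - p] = 6*p^2 - 4*p - 1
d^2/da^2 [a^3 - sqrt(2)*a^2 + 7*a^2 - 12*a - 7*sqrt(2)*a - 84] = 6*a - 2*sqrt(2) + 14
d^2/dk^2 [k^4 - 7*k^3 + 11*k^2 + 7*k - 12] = 12*k^2 - 42*k + 22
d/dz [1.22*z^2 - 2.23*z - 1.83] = 2.44*z - 2.23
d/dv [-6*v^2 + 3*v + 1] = 3 - 12*v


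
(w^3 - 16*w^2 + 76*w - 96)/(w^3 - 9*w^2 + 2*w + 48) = (w^2 - 8*w + 12)/(w^2 - w - 6)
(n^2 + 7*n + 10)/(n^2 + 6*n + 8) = (n + 5)/(n + 4)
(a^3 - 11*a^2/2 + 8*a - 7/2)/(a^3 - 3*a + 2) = (a - 7/2)/(a + 2)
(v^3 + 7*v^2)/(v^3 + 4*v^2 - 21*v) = v/(v - 3)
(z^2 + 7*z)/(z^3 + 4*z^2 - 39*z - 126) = z/(z^2 - 3*z - 18)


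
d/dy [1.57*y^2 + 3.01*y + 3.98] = 3.14*y + 3.01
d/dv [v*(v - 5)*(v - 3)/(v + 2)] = 2*(v^3 - v^2 - 16*v + 15)/(v^2 + 4*v + 4)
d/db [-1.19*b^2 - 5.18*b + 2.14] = -2.38*b - 5.18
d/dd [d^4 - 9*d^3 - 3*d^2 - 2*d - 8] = 4*d^3 - 27*d^2 - 6*d - 2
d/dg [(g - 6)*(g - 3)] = 2*g - 9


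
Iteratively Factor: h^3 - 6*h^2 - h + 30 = (h - 5)*(h^2 - h - 6) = (h - 5)*(h + 2)*(h - 3)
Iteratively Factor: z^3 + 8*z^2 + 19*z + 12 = (z + 4)*(z^2 + 4*z + 3) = (z + 3)*(z + 4)*(z + 1)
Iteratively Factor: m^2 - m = (m - 1)*(m)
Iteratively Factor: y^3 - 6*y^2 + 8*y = (y - 4)*(y^2 - 2*y) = y*(y - 4)*(y - 2)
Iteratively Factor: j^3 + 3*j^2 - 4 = (j - 1)*(j^2 + 4*j + 4) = (j - 1)*(j + 2)*(j + 2)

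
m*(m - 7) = m^2 - 7*m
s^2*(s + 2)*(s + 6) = s^4 + 8*s^3 + 12*s^2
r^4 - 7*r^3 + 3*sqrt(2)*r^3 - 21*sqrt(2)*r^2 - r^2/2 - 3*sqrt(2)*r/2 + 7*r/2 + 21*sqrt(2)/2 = (r - 7)*(r - sqrt(2)/2)*(r + sqrt(2)/2)*(r + 3*sqrt(2))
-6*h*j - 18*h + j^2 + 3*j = (-6*h + j)*(j + 3)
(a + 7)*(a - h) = a^2 - a*h + 7*a - 7*h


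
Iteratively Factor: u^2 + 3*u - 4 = (u + 4)*(u - 1)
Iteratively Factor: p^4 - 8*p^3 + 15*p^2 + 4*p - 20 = (p - 5)*(p^3 - 3*p^2 + 4) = (p - 5)*(p + 1)*(p^2 - 4*p + 4) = (p - 5)*(p - 2)*(p + 1)*(p - 2)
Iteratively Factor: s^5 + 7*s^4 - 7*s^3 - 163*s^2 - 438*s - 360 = (s + 3)*(s^4 + 4*s^3 - 19*s^2 - 106*s - 120) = (s + 3)^2*(s^3 + s^2 - 22*s - 40) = (s - 5)*(s + 3)^2*(s^2 + 6*s + 8) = (s - 5)*(s + 2)*(s + 3)^2*(s + 4)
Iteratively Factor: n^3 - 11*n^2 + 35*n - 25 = (n - 5)*(n^2 - 6*n + 5) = (n - 5)*(n - 1)*(n - 5)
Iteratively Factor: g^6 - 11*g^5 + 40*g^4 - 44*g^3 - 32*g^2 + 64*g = (g - 2)*(g^5 - 9*g^4 + 22*g^3 - 32*g) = (g - 4)*(g - 2)*(g^4 - 5*g^3 + 2*g^2 + 8*g) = (g - 4)^2*(g - 2)*(g^3 - g^2 - 2*g) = g*(g - 4)^2*(g - 2)*(g^2 - g - 2) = g*(g - 4)^2*(g - 2)^2*(g + 1)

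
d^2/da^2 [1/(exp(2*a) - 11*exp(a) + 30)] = ((11 - 4*exp(a))*(exp(2*a) - 11*exp(a) + 30) + 2*(2*exp(a) - 11)^2*exp(a))*exp(a)/(exp(2*a) - 11*exp(a) + 30)^3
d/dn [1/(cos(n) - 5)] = sin(n)/(cos(n) - 5)^2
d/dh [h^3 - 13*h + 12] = 3*h^2 - 13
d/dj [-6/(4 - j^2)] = -12*j/(j^2 - 4)^2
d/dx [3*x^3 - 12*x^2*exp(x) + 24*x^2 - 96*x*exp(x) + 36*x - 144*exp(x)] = -12*x^2*exp(x) + 9*x^2 - 120*x*exp(x) + 48*x - 240*exp(x) + 36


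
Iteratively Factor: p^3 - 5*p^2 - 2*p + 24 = (p - 3)*(p^2 - 2*p - 8) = (p - 4)*(p - 3)*(p + 2)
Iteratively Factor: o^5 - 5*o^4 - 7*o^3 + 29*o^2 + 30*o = (o)*(o^4 - 5*o^3 - 7*o^2 + 29*o + 30) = o*(o - 3)*(o^3 - 2*o^2 - 13*o - 10) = o*(o - 3)*(o + 1)*(o^2 - 3*o - 10) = o*(o - 3)*(o + 1)*(o + 2)*(o - 5)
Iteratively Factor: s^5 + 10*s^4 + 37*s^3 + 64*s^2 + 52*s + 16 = (s + 2)*(s^4 + 8*s^3 + 21*s^2 + 22*s + 8) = (s + 2)*(s + 4)*(s^3 + 4*s^2 + 5*s + 2) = (s + 1)*(s + 2)*(s + 4)*(s^2 + 3*s + 2) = (s + 1)*(s + 2)^2*(s + 4)*(s + 1)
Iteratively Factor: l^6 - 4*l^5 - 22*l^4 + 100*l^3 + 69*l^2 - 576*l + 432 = (l - 1)*(l^5 - 3*l^4 - 25*l^3 + 75*l^2 + 144*l - 432) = (l - 3)*(l - 1)*(l^4 - 25*l^2 + 144) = (l - 3)*(l - 1)*(l + 4)*(l^3 - 4*l^2 - 9*l + 36) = (l - 4)*(l - 3)*(l - 1)*(l + 4)*(l^2 - 9) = (l - 4)*(l - 3)*(l - 1)*(l + 3)*(l + 4)*(l - 3)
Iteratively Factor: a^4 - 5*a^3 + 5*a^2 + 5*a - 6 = (a + 1)*(a^3 - 6*a^2 + 11*a - 6) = (a - 2)*(a + 1)*(a^2 - 4*a + 3) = (a - 3)*(a - 2)*(a + 1)*(a - 1)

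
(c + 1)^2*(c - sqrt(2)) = c^3 - sqrt(2)*c^2 + 2*c^2 - 2*sqrt(2)*c + c - sqrt(2)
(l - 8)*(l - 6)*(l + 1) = l^3 - 13*l^2 + 34*l + 48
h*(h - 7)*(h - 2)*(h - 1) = h^4 - 10*h^3 + 23*h^2 - 14*h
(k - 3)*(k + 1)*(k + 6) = k^3 + 4*k^2 - 15*k - 18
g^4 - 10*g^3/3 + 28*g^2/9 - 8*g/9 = g*(g - 2)*(g - 2/3)^2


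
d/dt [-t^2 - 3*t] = -2*t - 3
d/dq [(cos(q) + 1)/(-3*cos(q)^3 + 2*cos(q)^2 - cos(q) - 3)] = -(cos(q) + 7*cos(2*q) + 3*cos(3*q) + 3)*sin(q)/(2*(3*cos(q)^3 - 2*cos(q)^2 + cos(q) + 3)^2)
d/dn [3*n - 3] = 3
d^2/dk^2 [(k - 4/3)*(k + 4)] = 2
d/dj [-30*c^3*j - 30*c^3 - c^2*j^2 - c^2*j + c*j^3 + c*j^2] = c*(-30*c^2 - 2*c*j - c + 3*j^2 + 2*j)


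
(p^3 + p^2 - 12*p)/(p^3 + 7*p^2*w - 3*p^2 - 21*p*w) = (p + 4)/(p + 7*w)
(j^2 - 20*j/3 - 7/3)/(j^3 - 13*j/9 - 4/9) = 3*(j - 7)/(3*j^2 - j - 4)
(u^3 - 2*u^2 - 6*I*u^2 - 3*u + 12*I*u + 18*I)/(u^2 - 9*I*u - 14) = (u^3 + u^2*(-2 - 6*I) + u*(-3 + 12*I) + 18*I)/(u^2 - 9*I*u - 14)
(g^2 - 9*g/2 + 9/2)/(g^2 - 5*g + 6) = (g - 3/2)/(g - 2)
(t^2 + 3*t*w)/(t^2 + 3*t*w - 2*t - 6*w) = t/(t - 2)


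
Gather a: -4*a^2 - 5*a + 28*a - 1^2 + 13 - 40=-4*a^2 + 23*a - 28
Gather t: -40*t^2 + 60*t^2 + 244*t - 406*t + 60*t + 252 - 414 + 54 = 20*t^2 - 102*t - 108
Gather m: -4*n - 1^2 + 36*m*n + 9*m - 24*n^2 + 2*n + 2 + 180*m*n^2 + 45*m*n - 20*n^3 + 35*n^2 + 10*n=m*(180*n^2 + 81*n + 9) - 20*n^3 + 11*n^2 + 8*n + 1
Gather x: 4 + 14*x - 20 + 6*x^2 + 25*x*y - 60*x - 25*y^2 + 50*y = 6*x^2 + x*(25*y - 46) - 25*y^2 + 50*y - 16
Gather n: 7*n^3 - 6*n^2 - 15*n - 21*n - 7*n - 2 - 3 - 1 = 7*n^3 - 6*n^2 - 43*n - 6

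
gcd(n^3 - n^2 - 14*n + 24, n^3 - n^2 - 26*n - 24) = n + 4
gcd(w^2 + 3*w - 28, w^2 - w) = 1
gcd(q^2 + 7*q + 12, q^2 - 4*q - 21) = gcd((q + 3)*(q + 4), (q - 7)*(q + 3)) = q + 3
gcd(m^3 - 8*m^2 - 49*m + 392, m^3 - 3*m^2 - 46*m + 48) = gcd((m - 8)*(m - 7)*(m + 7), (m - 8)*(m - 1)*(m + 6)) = m - 8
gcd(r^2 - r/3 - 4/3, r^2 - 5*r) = 1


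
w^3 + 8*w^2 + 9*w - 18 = (w - 1)*(w + 3)*(w + 6)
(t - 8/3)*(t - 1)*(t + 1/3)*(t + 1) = t^4 - 7*t^3/3 - 17*t^2/9 + 7*t/3 + 8/9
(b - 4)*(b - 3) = b^2 - 7*b + 12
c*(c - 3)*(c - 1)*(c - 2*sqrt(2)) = c^4 - 4*c^3 - 2*sqrt(2)*c^3 + 3*c^2 + 8*sqrt(2)*c^2 - 6*sqrt(2)*c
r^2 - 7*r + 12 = (r - 4)*(r - 3)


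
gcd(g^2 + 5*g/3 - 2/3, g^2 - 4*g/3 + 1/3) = g - 1/3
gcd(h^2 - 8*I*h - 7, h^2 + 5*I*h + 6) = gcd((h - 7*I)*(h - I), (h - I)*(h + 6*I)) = h - I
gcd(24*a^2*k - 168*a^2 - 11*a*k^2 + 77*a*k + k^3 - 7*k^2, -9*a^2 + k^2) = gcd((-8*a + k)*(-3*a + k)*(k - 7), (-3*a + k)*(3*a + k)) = 3*a - k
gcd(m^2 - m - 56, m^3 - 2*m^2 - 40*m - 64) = m - 8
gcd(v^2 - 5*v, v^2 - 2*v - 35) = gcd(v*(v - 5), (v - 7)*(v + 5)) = 1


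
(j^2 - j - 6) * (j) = j^3 - j^2 - 6*j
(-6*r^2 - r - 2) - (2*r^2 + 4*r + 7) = -8*r^2 - 5*r - 9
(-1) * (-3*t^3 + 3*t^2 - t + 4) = 3*t^3 - 3*t^2 + t - 4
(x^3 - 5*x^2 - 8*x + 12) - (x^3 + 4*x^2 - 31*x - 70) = -9*x^2 + 23*x + 82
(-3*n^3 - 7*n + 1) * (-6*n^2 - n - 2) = 18*n^5 + 3*n^4 + 48*n^3 + n^2 + 13*n - 2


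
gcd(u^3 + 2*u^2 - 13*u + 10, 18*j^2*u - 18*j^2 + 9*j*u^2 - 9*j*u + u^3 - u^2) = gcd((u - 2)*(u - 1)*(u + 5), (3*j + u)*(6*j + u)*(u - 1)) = u - 1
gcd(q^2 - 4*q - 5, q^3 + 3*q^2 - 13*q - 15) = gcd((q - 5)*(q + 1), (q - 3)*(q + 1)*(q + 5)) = q + 1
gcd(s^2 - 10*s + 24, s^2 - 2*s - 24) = s - 6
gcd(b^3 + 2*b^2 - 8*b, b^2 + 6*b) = b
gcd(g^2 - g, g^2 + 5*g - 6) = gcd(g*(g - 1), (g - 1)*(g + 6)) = g - 1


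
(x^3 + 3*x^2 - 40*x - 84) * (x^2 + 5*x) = x^5 + 8*x^4 - 25*x^3 - 284*x^2 - 420*x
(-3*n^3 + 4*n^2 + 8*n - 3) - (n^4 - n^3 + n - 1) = -n^4 - 2*n^3 + 4*n^2 + 7*n - 2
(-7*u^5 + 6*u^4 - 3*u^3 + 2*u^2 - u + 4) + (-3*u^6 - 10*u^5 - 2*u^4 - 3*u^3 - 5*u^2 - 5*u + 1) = -3*u^6 - 17*u^5 + 4*u^4 - 6*u^3 - 3*u^2 - 6*u + 5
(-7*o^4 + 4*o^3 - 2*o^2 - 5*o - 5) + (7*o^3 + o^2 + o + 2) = -7*o^4 + 11*o^3 - o^2 - 4*o - 3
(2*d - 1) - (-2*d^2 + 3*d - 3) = 2*d^2 - d + 2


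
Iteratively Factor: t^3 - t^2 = (t)*(t^2 - t) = t*(t - 1)*(t)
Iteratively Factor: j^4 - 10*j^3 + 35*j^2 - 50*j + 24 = (j - 2)*(j^3 - 8*j^2 + 19*j - 12) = (j - 4)*(j - 2)*(j^2 - 4*j + 3) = (j - 4)*(j - 3)*(j - 2)*(j - 1)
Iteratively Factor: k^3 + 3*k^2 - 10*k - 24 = (k + 4)*(k^2 - k - 6) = (k - 3)*(k + 4)*(k + 2)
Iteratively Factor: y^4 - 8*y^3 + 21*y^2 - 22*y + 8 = (y - 4)*(y^3 - 4*y^2 + 5*y - 2) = (y - 4)*(y - 1)*(y^2 - 3*y + 2) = (y - 4)*(y - 2)*(y - 1)*(y - 1)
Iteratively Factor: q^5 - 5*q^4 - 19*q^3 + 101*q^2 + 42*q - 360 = (q - 3)*(q^4 - 2*q^3 - 25*q^2 + 26*q + 120) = (q - 3)*(q + 2)*(q^3 - 4*q^2 - 17*q + 60) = (q - 3)*(q + 2)*(q + 4)*(q^2 - 8*q + 15) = (q - 3)^2*(q + 2)*(q + 4)*(q - 5)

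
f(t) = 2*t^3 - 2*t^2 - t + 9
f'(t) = 6*t^2 - 4*t - 1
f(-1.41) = 0.83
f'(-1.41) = 16.57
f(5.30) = 245.27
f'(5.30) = 146.34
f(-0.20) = 9.10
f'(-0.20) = 0.04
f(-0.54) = 8.64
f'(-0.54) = 2.91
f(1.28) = 8.64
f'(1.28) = 3.71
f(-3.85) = -130.93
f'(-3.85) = 103.34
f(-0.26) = 9.09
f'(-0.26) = 0.45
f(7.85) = 845.38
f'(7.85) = 337.34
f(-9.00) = -1602.00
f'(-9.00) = 521.00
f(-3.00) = -60.00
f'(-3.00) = 65.00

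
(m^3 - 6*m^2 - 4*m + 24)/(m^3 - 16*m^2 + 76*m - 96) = (m + 2)/(m - 8)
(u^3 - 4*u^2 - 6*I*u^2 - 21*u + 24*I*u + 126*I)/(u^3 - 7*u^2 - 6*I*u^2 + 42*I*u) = (u + 3)/u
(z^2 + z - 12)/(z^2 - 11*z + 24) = (z + 4)/(z - 8)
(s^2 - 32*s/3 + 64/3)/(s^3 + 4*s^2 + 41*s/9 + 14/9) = 3*(3*s^2 - 32*s + 64)/(9*s^3 + 36*s^2 + 41*s + 14)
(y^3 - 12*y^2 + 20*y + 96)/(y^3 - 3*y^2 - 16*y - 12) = (y - 8)/(y + 1)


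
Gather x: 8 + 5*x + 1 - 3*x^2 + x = -3*x^2 + 6*x + 9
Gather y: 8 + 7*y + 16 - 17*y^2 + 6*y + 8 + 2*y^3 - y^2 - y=2*y^3 - 18*y^2 + 12*y + 32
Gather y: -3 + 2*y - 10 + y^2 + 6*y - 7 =y^2 + 8*y - 20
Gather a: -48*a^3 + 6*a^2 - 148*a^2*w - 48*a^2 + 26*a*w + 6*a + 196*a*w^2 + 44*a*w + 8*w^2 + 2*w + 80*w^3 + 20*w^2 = -48*a^3 + a^2*(-148*w - 42) + a*(196*w^2 + 70*w + 6) + 80*w^3 + 28*w^2 + 2*w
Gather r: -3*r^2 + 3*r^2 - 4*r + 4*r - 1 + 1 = 0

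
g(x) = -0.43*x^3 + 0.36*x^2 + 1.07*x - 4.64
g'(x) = -1.29*x^2 + 0.72*x + 1.07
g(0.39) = -4.19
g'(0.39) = 1.15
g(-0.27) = -4.89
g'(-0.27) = 0.78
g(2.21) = -5.16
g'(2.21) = -3.64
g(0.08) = -4.55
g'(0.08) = 1.12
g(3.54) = -15.42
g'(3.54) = -12.55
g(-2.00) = -1.90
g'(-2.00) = -5.53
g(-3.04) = 7.51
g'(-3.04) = -13.04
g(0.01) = -4.63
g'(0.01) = 1.08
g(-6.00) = 94.78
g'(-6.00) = -49.69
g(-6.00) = 94.78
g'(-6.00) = -49.69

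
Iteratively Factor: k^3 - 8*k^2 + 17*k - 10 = (k - 5)*(k^2 - 3*k + 2) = (k - 5)*(k - 2)*(k - 1)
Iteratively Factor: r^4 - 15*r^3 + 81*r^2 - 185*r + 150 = (r - 2)*(r^3 - 13*r^2 + 55*r - 75) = (r - 5)*(r - 2)*(r^2 - 8*r + 15) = (r - 5)*(r - 3)*(r - 2)*(r - 5)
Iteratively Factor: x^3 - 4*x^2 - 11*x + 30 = (x + 3)*(x^2 - 7*x + 10) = (x - 2)*(x + 3)*(x - 5)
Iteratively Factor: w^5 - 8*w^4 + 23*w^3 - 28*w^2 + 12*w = (w - 3)*(w^4 - 5*w^3 + 8*w^2 - 4*w) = (w - 3)*(w - 2)*(w^3 - 3*w^2 + 2*w) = (w - 3)*(w - 2)^2*(w^2 - w) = (w - 3)*(w - 2)^2*(w - 1)*(w)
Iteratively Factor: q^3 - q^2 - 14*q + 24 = (q + 4)*(q^2 - 5*q + 6) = (q - 3)*(q + 4)*(q - 2)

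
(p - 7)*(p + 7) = p^2 - 49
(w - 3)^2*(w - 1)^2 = w^4 - 8*w^3 + 22*w^2 - 24*w + 9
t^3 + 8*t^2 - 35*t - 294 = (t - 6)*(t + 7)^2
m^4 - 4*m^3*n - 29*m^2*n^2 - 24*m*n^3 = m*(m - 8*n)*(m + n)*(m + 3*n)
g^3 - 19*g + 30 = (g - 3)*(g - 2)*(g + 5)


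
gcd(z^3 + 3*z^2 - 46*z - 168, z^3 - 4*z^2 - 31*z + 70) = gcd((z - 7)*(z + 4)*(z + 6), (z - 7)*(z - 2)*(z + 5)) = z - 7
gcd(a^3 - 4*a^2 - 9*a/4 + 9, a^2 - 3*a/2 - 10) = a - 4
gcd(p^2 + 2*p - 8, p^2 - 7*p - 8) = 1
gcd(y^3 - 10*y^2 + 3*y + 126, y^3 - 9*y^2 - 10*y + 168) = y^2 - 13*y + 42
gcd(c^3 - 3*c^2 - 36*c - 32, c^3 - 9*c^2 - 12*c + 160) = c^2 - 4*c - 32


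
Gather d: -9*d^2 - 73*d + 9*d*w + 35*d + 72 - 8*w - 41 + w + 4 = -9*d^2 + d*(9*w - 38) - 7*w + 35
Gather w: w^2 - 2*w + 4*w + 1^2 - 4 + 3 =w^2 + 2*w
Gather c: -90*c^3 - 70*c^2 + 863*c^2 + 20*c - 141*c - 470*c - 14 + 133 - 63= -90*c^3 + 793*c^2 - 591*c + 56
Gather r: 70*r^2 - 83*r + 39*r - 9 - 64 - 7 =70*r^2 - 44*r - 80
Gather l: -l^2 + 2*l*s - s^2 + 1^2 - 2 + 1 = -l^2 + 2*l*s - s^2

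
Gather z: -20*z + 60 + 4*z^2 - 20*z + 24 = 4*z^2 - 40*z + 84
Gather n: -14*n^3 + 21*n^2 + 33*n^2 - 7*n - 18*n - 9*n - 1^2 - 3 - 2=-14*n^3 + 54*n^2 - 34*n - 6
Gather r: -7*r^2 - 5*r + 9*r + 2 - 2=-7*r^2 + 4*r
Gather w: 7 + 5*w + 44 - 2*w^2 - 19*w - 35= -2*w^2 - 14*w + 16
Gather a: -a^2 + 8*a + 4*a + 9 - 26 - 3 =-a^2 + 12*a - 20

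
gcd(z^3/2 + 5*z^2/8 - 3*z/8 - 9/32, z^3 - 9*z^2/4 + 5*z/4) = 1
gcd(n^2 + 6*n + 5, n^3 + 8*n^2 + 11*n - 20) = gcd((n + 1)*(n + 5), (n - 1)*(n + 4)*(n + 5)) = n + 5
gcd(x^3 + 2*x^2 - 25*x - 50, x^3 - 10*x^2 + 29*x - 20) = x - 5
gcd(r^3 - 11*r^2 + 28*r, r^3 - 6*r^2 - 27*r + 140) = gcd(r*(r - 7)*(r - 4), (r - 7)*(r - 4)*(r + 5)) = r^2 - 11*r + 28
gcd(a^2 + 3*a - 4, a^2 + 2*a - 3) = a - 1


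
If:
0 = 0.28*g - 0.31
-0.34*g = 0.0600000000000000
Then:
No Solution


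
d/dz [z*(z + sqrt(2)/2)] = 2*z + sqrt(2)/2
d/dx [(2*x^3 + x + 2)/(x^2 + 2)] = (2*x^4 + 11*x^2 - 4*x + 2)/(x^4 + 4*x^2 + 4)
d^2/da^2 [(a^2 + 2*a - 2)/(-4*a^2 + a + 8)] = 36*(-2*a^3 - 12*a + 1)/(64*a^6 - 48*a^5 - 372*a^4 + 191*a^3 + 744*a^2 - 192*a - 512)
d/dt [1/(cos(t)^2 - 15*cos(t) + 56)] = (2*cos(t) - 15)*sin(t)/(cos(t)^2 - 15*cos(t) + 56)^2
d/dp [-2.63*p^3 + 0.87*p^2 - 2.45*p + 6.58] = -7.89*p^2 + 1.74*p - 2.45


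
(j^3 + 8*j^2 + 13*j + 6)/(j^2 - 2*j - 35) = (j^3 + 8*j^2 + 13*j + 6)/(j^2 - 2*j - 35)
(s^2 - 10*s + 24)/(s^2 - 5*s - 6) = (s - 4)/(s + 1)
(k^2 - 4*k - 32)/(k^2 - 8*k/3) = 3*(k^2 - 4*k - 32)/(k*(3*k - 8))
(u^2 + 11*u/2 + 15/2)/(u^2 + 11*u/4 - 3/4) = 2*(2*u + 5)/(4*u - 1)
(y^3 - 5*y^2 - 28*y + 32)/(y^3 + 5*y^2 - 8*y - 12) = (y^3 - 5*y^2 - 28*y + 32)/(y^3 + 5*y^2 - 8*y - 12)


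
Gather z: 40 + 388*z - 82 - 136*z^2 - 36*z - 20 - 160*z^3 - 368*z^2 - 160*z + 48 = -160*z^3 - 504*z^2 + 192*z - 14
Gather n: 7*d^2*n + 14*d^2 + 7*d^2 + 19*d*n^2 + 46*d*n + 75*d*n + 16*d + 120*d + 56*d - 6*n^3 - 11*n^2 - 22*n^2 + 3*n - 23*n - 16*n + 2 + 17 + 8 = 21*d^2 + 192*d - 6*n^3 + n^2*(19*d - 33) + n*(7*d^2 + 121*d - 36) + 27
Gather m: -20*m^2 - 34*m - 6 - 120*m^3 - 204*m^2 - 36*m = -120*m^3 - 224*m^2 - 70*m - 6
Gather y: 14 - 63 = -49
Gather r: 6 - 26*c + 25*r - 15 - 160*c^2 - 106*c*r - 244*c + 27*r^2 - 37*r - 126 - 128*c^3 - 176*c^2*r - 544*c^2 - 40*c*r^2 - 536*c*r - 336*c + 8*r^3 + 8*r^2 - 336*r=-128*c^3 - 704*c^2 - 606*c + 8*r^3 + r^2*(35 - 40*c) + r*(-176*c^2 - 642*c - 348) - 135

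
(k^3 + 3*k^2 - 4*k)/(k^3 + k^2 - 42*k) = (k^2 + 3*k - 4)/(k^2 + k - 42)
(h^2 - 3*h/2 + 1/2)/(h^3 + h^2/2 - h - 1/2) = (2*h - 1)/(2*h^2 + 3*h + 1)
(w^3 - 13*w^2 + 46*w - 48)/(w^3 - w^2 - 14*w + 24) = (w - 8)/(w + 4)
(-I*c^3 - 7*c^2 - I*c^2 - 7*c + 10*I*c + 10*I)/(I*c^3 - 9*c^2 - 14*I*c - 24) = (-c^3 + c^2*(-1 + 7*I) + c*(10 + 7*I) + 10)/(c^3 + 9*I*c^2 - 14*c + 24*I)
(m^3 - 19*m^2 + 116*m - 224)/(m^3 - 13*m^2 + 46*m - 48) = (m^2 - 11*m + 28)/(m^2 - 5*m + 6)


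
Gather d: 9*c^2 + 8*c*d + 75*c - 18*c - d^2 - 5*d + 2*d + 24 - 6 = 9*c^2 + 57*c - d^2 + d*(8*c - 3) + 18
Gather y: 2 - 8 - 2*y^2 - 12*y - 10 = -2*y^2 - 12*y - 16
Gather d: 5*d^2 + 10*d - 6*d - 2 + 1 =5*d^2 + 4*d - 1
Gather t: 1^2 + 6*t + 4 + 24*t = 30*t + 5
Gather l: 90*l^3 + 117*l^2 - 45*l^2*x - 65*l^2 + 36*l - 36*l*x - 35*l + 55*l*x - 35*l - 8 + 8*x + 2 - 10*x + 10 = 90*l^3 + l^2*(52 - 45*x) + l*(19*x - 34) - 2*x + 4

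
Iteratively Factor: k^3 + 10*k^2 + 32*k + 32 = (k + 4)*(k^2 + 6*k + 8) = (k + 2)*(k + 4)*(k + 4)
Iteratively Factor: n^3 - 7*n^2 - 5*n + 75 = (n + 3)*(n^2 - 10*n + 25) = (n - 5)*(n + 3)*(n - 5)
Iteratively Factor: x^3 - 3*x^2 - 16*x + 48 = (x + 4)*(x^2 - 7*x + 12) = (x - 3)*(x + 4)*(x - 4)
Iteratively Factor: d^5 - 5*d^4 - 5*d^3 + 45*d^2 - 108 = (d - 3)*(d^4 - 2*d^3 - 11*d^2 + 12*d + 36) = (d - 3)*(d + 2)*(d^3 - 4*d^2 - 3*d + 18) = (d - 3)^2*(d + 2)*(d^2 - d - 6) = (d - 3)^3*(d + 2)*(d + 2)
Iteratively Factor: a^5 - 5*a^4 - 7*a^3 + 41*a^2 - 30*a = (a - 5)*(a^4 - 7*a^2 + 6*a) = a*(a - 5)*(a^3 - 7*a + 6) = a*(a - 5)*(a - 2)*(a^2 + 2*a - 3) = a*(a - 5)*(a - 2)*(a + 3)*(a - 1)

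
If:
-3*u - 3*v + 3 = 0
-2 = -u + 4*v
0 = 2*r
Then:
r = 0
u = 6/5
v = -1/5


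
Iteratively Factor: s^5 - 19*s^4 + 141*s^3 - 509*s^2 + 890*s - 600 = (s - 2)*(s^4 - 17*s^3 + 107*s^2 - 295*s + 300) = (s - 5)*(s - 2)*(s^3 - 12*s^2 + 47*s - 60) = (s - 5)^2*(s - 2)*(s^2 - 7*s + 12) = (s - 5)^2*(s - 3)*(s - 2)*(s - 4)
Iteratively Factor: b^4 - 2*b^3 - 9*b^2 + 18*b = (b - 3)*(b^3 + b^2 - 6*b) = b*(b - 3)*(b^2 + b - 6) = b*(b - 3)*(b - 2)*(b + 3)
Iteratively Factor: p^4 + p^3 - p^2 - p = (p + 1)*(p^3 - p) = (p + 1)^2*(p^2 - p) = p*(p + 1)^2*(p - 1)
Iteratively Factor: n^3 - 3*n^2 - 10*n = (n - 5)*(n^2 + 2*n) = n*(n - 5)*(n + 2)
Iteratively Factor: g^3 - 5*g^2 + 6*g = (g - 2)*(g^2 - 3*g) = g*(g - 2)*(g - 3)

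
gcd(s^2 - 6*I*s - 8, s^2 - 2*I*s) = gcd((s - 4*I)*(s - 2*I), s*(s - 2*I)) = s - 2*I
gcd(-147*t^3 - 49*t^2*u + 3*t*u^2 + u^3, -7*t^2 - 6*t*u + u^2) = 7*t - u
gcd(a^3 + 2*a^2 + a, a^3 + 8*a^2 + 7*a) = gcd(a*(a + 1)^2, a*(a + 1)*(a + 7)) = a^2 + a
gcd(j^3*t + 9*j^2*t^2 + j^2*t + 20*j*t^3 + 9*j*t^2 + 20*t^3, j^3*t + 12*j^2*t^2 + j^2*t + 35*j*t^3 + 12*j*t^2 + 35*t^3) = j^2*t + 5*j*t^2 + j*t + 5*t^2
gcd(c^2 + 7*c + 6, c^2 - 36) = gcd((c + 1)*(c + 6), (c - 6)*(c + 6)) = c + 6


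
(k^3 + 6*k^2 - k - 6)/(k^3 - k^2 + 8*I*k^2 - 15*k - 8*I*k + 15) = (k^2 + 7*k + 6)/(k^2 + 8*I*k - 15)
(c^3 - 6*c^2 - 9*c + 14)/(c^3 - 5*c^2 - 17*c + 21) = (c + 2)/(c + 3)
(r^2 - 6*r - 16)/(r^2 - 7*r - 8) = (r + 2)/(r + 1)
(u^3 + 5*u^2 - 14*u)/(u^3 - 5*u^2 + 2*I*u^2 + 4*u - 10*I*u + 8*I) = u*(u^2 + 5*u - 14)/(u^3 + u^2*(-5 + 2*I) + 2*u*(2 - 5*I) + 8*I)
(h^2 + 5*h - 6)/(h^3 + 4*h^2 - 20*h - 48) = (h - 1)/(h^2 - 2*h - 8)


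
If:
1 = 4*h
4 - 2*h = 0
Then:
No Solution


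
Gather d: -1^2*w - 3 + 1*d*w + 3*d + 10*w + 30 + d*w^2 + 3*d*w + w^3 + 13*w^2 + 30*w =d*(w^2 + 4*w + 3) + w^3 + 13*w^2 + 39*w + 27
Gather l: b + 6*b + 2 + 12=7*b + 14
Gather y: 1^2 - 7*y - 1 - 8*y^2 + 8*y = -8*y^2 + y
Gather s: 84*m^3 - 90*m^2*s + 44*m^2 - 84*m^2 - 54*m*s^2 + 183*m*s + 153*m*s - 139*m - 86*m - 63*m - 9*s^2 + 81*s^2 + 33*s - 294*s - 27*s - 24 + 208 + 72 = 84*m^3 - 40*m^2 - 288*m + s^2*(72 - 54*m) + s*(-90*m^2 + 336*m - 288) + 256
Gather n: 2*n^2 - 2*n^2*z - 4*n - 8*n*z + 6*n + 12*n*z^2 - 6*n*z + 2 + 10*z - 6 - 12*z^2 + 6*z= n^2*(2 - 2*z) + n*(12*z^2 - 14*z + 2) - 12*z^2 + 16*z - 4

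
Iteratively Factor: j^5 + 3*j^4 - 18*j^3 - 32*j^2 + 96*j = (j)*(j^4 + 3*j^3 - 18*j^2 - 32*j + 96) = j*(j - 3)*(j^3 + 6*j^2 - 32) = j*(j - 3)*(j + 4)*(j^2 + 2*j - 8) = j*(j - 3)*(j + 4)^2*(j - 2)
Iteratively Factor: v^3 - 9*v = (v - 3)*(v^2 + 3*v) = (v - 3)*(v + 3)*(v)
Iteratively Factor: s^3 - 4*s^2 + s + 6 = (s + 1)*(s^2 - 5*s + 6) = (s - 2)*(s + 1)*(s - 3)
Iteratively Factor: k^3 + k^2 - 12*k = (k + 4)*(k^2 - 3*k) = (k - 3)*(k + 4)*(k)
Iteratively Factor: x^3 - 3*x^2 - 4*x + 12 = (x + 2)*(x^2 - 5*x + 6) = (x - 3)*(x + 2)*(x - 2)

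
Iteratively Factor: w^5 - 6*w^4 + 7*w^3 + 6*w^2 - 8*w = (w)*(w^4 - 6*w^3 + 7*w^2 + 6*w - 8) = w*(w + 1)*(w^3 - 7*w^2 + 14*w - 8) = w*(w - 1)*(w + 1)*(w^2 - 6*w + 8) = w*(w - 2)*(w - 1)*(w + 1)*(w - 4)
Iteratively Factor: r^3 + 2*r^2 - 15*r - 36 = (r + 3)*(r^2 - r - 12) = (r + 3)^2*(r - 4)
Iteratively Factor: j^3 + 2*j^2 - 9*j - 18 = (j - 3)*(j^2 + 5*j + 6) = (j - 3)*(j + 3)*(j + 2)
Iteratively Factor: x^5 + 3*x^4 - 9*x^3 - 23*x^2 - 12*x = (x + 4)*(x^4 - x^3 - 5*x^2 - 3*x) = x*(x + 4)*(x^3 - x^2 - 5*x - 3) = x*(x + 1)*(x + 4)*(x^2 - 2*x - 3) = x*(x + 1)^2*(x + 4)*(x - 3)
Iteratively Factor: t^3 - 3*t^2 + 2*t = (t)*(t^2 - 3*t + 2) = t*(t - 1)*(t - 2)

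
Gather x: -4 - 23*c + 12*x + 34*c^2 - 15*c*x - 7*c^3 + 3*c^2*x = -7*c^3 + 34*c^2 - 23*c + x*(3*c^2 - 15*c + 12) - 4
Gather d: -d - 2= -d - 2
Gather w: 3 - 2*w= 3 - 2*w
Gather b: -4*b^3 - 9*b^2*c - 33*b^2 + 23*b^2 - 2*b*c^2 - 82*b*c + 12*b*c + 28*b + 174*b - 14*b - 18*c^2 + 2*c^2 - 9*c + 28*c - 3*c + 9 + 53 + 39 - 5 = -4*b^3 + b^2*(-9*c - 10) + b*(-2*c^2 - 70*c + 188) - 16*c^2 + 16*c + 96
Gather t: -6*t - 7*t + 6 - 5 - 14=-13*t - 13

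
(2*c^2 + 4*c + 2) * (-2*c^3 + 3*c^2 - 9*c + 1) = -4*c^5 - 2*c^4 - 10*c^3 - 28*c^2 - 14*c + 2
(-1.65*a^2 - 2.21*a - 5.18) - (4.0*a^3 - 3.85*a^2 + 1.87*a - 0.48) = -4.0*a^3 + 2.2*a^2 - 4.08*a - 4.7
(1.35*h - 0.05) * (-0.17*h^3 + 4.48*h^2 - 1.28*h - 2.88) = -0.2295*h^4 + 6.0565*h^3 - 1.952*h^2 - 3.824*h + 0.144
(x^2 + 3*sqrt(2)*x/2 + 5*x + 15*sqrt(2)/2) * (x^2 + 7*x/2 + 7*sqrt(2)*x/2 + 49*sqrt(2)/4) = x^4 + 5*sqrt(2)*x^3 + 17*x^3/2 + 28*x^2 + 85*sqrt(2)*x^2/2 + 357*x/4 + 175*sqrt(2)*x/2 + 735/4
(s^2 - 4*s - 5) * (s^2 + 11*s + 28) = s^4 + 7*s^3 - 21*s^2 - 167*s - 140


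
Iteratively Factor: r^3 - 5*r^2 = (r)*(r^2 - 5*r) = r^2*(r - 5)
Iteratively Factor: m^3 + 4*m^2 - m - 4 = (m - 1)*(m^2 + 5*m + 4) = (m - 1)*(m + 1)*(m + 4)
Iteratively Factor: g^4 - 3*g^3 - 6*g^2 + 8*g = (g - 1)*(g^3 - 2*g^2 - 8*g) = (g - 1)*(g + 2)*(g^2 - 4*g) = (g - 4)*(g - 1)*(g + 2)*(g)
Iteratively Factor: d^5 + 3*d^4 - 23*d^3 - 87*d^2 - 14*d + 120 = (d - 5)*(d^4 + 8*d^3 + 17*d^2 - 2*d - 24) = (d - 5)*(d + 3)*(d^3 + 5*d^2 + 2*d - 8) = (d - 5)*(d + 2)*(d + 3)*(d^2 + 3*d - 4) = (d - 5)*(d - 1)*(d + 2)*(d + 3)*(d + 4)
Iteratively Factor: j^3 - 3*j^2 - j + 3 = (j - 3)*(j^2 - 1) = (j - 3)*(j - 1)*(j + 1)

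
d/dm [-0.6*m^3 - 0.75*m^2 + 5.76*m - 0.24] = -1.8*m^2 - 1.5*m + 5.76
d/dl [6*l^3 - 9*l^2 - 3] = 18*l*(l - 1)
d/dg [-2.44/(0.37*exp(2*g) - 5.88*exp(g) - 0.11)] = (1.8056*exp(g) - 14.3472)*exp(g)/(-0.37*exp(2*g) + 5.88*exp(g) + 0.11)^2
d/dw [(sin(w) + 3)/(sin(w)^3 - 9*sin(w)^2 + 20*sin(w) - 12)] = 2*(-sin(w)^3 + 27*sin(w) - 36)*cos(w)/((sin(w) - 6)^2*(sin(w) - 2)^2*(sin(w) - 1)^2)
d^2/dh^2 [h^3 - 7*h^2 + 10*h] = 6*h - 14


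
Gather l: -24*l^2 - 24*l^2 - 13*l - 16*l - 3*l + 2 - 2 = -48*l^2 - 32*l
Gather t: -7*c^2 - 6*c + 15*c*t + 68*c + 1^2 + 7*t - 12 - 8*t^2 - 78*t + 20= -7*c^2 + 62*c - 8*t^2 + t*(15*c - 71) + 9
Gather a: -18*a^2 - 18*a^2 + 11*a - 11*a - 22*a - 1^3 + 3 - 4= -36*a^2 - 22*a - 2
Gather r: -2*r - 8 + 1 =-2*r - 7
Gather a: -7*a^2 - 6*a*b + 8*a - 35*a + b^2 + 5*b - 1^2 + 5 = -7*a^2 + a*(-6*b - 27) + b^2 + 5*b + 4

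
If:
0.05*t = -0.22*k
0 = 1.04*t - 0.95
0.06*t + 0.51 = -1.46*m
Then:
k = -0.21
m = -0.39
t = 0.91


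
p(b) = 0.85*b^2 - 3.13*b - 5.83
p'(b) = 1.7*b - 3.13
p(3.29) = -6.93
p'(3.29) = 2.46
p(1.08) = -8.22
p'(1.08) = -1.29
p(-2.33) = 6.08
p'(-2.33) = -7.09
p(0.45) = -7.07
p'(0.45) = -2.36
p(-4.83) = 29.12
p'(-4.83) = -11.34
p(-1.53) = 0.95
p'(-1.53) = -5.73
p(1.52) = -8.62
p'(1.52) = -0.55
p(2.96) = -7.65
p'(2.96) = 1.90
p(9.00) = 34.85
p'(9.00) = 12.17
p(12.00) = 79.01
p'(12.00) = 17.27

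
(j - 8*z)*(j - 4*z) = j^2 - 12*j*z + 32*z^2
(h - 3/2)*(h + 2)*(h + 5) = h^3 + 11*h^2/2 - h/2 - 15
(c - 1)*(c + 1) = c^2 - 1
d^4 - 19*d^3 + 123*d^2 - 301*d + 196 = (d - 7)^2*(d - 4)*(d - 1)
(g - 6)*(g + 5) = g^2 - g - 30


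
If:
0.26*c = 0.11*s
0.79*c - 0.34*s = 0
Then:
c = 0.00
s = 0.00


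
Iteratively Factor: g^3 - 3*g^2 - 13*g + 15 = (g - 1)*(g^2 - 2*g - 15) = (g - 1)*(g + 3)*(g - 5)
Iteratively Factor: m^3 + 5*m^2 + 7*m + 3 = (m + 1)*(m^2 + 4*m + 3) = (m + 1)*(m + 3)*(m + 1)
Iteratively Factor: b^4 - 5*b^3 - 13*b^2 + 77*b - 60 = (b - 3)*(b^3 - 2*b^2 - 19*b + 20) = (b - 3)*(b + 4)*(b^2 - 6*b + 5) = (b - 3)*(b - 1)*(b + 4)*(b - 5)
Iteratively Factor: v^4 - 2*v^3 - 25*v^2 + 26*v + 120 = (v - 5)*(v^3 + 3*v^2 - 10*v - 24) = (v - 5)*(v + 4)*(v^2 - v - 6) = (v - 5)*(v - 3)*(v + 4)*(v + 2)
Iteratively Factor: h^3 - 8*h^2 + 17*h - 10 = (h - 5)*(h^2 - 3*h + 2) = (h - 5)*(h - 1)*(h - 2)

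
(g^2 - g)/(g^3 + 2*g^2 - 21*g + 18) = g/(g^2 + 3*g - 18)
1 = 1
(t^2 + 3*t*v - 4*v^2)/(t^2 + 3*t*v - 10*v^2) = (t^2 + 3*t*v - 4*v^2)/(t^2 + 3*t*v - 10*v^2)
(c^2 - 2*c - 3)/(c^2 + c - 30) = (c^2 - 2*c - 3)/(c^2 + c - 30)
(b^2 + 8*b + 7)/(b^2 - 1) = (b + 7)/(b - 1)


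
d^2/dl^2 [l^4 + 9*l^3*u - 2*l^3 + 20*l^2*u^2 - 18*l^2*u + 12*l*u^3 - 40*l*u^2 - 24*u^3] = 12*l^2 + 54*l*u - 12*l + 40*u^2 - 36*u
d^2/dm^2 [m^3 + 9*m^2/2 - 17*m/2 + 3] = 6*m + 9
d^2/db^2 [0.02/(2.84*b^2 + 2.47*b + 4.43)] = (-0.322624*b^2 - 0.280592*b + 0.02*(5.68*b + 2.47)*(11.36*b + 4.94) - 0.503248)/(2.84*b^2 + 2.47*b + 4.43)^3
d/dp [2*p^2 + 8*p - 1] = 4*p + 8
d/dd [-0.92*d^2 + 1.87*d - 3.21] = 1.87 - 1.84*d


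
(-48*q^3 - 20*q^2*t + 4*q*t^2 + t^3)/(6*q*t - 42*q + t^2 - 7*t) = (-8*q^2 - 2*q*t + t^2)/(t - 7)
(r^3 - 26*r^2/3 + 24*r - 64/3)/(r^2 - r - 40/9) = 3*(r^2 - 6*r + 8)/(3*r + 5)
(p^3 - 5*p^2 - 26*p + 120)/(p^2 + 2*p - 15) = (p^2 - 10*p + 24)/(p - 3)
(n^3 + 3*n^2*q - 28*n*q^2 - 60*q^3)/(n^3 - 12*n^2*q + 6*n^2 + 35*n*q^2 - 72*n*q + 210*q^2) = (-n^2 - 8*n*q - 12*q^2)/(-n^2 + 7*n*q - 6*n + 42*q)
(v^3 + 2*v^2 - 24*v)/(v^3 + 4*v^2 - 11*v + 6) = v*(v - 4)/(v^2 - 2*v + 1)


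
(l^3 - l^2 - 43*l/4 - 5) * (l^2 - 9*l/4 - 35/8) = l^5 - 13*l^4/4 - 103*l^3/8 + 377*l^2/16 + 1865*l/32 + 175/8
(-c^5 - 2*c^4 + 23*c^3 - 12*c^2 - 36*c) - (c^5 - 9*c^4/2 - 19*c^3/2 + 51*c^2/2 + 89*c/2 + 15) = -2*c^5 + 5*c^4/2 + 65*c^3/2 - 75*c^2/2 - 161*c/2 - 15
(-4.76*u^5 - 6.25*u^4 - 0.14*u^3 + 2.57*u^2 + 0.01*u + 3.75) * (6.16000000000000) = -29.3216*u^5 - 38.5*u^4 - 0.8624*u^3 + 15.8312*u^2 + 0.0616*u + 23.1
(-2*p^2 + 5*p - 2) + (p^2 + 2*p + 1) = -p^2 + 7*p - 1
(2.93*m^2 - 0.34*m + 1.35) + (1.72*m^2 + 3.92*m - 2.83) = 4.65*m^2 + 3.58*m - 1.48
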